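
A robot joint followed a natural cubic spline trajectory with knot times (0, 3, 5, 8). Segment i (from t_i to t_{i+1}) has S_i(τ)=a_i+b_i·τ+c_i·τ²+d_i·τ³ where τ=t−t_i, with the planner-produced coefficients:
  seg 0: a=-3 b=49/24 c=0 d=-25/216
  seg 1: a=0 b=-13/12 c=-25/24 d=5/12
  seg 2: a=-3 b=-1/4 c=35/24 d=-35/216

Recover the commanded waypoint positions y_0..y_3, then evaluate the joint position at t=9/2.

y_0 = S_0(0) = a_0 = -3
y_1 = S_1(0) = a_1 = 0
y_2 = S_2(0) = a_2 = -3
y_3 = S_2(3) = 5
t_q=9/2 is in segment 1 (τ=3/2); S_1(τ)=-41/16

y_0=-3 y_1=0 y_2=-3 y_3=5
S(9/2) = -41/16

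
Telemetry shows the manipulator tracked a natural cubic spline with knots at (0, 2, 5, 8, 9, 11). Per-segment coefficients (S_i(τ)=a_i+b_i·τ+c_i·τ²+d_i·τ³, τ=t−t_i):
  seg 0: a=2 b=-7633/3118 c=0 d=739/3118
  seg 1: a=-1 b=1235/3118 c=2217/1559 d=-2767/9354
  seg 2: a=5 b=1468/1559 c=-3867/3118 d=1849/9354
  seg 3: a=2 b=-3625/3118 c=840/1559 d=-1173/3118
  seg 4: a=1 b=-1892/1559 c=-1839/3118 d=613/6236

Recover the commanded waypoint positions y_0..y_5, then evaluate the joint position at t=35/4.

y_0=2 y_1=-1 y_2=5 y_3=2 y_4=1 y_5=-3
S(35/4) = 253913/199552

y_0 = S_0(0) = a_0 = 2
y_1 = S_1(0) = a_1 = -1
y_2 = S_2(0) = a_2 = 5
y_3 = S_3(0) = a_3 = 2
y_4 = S_4(0) = a_4 = 1
y_5 = S_4(2) = -3
t_q=35/4 is in segment 3 (τ=3/4); S_3(τ)=253913/199552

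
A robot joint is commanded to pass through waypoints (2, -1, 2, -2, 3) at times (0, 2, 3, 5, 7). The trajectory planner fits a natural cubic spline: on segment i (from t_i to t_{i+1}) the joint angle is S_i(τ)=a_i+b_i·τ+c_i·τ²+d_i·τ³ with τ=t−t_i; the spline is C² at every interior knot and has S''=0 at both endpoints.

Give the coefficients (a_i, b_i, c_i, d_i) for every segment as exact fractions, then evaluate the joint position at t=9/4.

Δ: Δ0=-3/2, Δ1=3, Δ2=-2, Δ3=5/2
row 1: diag=6, rhs=27; c'=1/6, d'=9/2
row 2: denom=6−1·1/6=35/6; d'=(-30−1·9/2)/(35/6)=-207/35
row 3: denom=8−2·12/35=256/35; d'=(27−2·-207/35)/(256/35)=1359/256
back: M3=1359/256
back: M2=-207/35−12/35·1359/256=-495/64
back: M1=9/2−1/6·-495/64=741/128
M: M0=0, M1=741/128, M2=-495/64, M3=1359/256, M4=0
seg 0: a=2, c=M0/2=0, d=(M1−M0)/(6·2)=247/512, b=Δ0−h0·(2M0+M1)/6=-439/128
seg 1: a=-1, c=M1/2=741/256, d=(M2−M1)/(6·1)=-577/256, b=Δ1−h1·(2M1+M2)/6=151/64
seg 2: a=2, c=M2/2=-495/128, d=(M3−M2)/(6·2)=1113/1024, b=Δ2−h2·(2M2+M3)/6=355/256
seg 3: a=-2, c=M3/2=1359/512, d=(M4−M3)/(6·2)=-453/1024, b=Δ3−h3·(2M3+M4)/6=-133/128
t_q=9/4 → seg 1, τ=1/4; S=-1+151/64·τ+741/256·τ²+-577/256·τ³=-4333/16384

  seg 0: a=2 b=-439/128 c=0 d=247/512
  seg 1: a=-1 b=151/64 c=741/256 d=-577/256
  seg 2: a=2 b=355/256 c=-495/128 d=1113/1024
  seg 3: a=-2 b=-133/128 c=1359/512 d=-453/1024
S(9/4) = -4333/16384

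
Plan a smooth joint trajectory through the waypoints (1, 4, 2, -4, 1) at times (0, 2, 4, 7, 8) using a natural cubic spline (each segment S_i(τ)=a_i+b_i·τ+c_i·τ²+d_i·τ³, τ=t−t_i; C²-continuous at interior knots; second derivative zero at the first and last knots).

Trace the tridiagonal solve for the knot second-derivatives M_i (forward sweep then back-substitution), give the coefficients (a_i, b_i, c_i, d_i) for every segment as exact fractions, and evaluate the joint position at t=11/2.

Δ: Δ0=3/2, Δ1=-1, Δ2=-2, Δ3=5
row 1: diag=8, rhs=-15; c'=1/4, d'=-15/8
row 2: denom=10−2·1/4=19/2; d'=(-6−2·-15/8)/(19/2)=-9/38
row 3: denom=8−3·6/19=134/19; d'=(42−3·-9/38)/(134/19)=1623/268
back: M3=1623/268
back: M2=-9/38−6/19·1623/268=-144/67
back: M1=-15/8−1/4·-144/67=-717/536
M: M0=0, M1=-717/536, M2=-144/67, M3=1623/268, M4=0
seg 0: a=1, c=M0/2=0, d=(M1−M0)/(6·2)=-239/2144, b=Δ0−h0·(2M0+M1)/6=1043/536
seg 1: a=4, c=M1/2=-717/1072, d=(M2−M1)/(6·2)=-145/2144, b=Δ1−h1·(2M1+M2)/6=163/268
seg 2: a=2, c=M2/2=-72/67, d=(M3−M2)/(6·3)=733/1608, b=Δ2−h2·(2M2+M3)/6=-1543/536
seg 3: a=-4, c=M3/2=1623/536, d=(M4−M3)/(6·1)=-541/536, b=Δ3−h3·(2M3+M4)/6=799/268
t_q=11/2 → seg 2, τ=3/2; S=2+-1543/536·τ+-72/67·τ²+733/1608·τ³=-13711/4288

  seg 0: a=1 b=1043/536 c=0 d=-239/2144
  seg 1: a=4 b=163/268 c=-717/1072 d=-145/2144
  seg 2: a=2 b=-1543/536 c=-72/67 d=733/1608
  seg 3: a=-4 b=799/268 c=1623/536 d=-541/536
S(11/2) = -13711/4288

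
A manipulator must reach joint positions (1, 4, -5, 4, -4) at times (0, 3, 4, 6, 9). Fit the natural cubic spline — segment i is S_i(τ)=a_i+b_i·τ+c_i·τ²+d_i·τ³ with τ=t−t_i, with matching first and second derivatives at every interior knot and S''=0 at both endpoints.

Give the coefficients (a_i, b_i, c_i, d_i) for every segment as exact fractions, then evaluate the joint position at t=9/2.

Δ: Δ0=1, Δ1=-9, Δ2=9/2, Δ3=-8/3
row 1: diag=8, rhs=-60; c'=1/8, d'=-15/2
row 2: denom=6−1·1/8=47/8; d'=(81−1·-15/2)/(47/8)=708/47
row 3: denom=10−2·16/47=438/47; d'=(-43−2·708/47)/(438/47)=-3437/438
back: M3=-3437/438
back: M2=708/47−16/47·-3437/438=3884/219
back: M1=-15/2−1/8·3884/219=-2128/219
M: M0=0, M1=-2128/219, M2=3884/219, M3=-3437/438, M4=0
seg 0: a=1, c=M0/2=0, d=(M1−M0)/(6·3)=-1064/1971, b=Δ0−h0·(2M0+M1)/6=1283/219
seg 1: a=4, c=M1/2=-1064/219, d=(M2−M1)/(6·1)=334/73, b=Δ1−h1·(2M1+M2)/6=-1909/219
seg 2: a=-5, c=M2/2=1942/219, d=(M3−M2)/(6·2)=-1245/584, b=Δ2−h2·(2M2+M3)/6=-1031/219
seg 3: a=4, c=M3/2=-3437/876, d=(M4−M3)/(6·3)=3437/7884, b=Δ3−h3·(2M3+M4)/6=2269/438
t_q=9/2 → seg 2, τ=1/2; S=-5+-1031/219·τ+1942/219·τ²+-1245/584·τ³=-25245/4672

  seg 0: a=1 b=1283/219 c=0 d=-1064/1971
  seg 1: a=4 b=-1909/219 c=-1064/219 d=334/73
  seg 2: a=-5 b=-1031/219 c=1942/219 d=-1245/584
  seg 3: a=4 b=2269/438 c=-3437/876 d=3437/7884
S(9/2) = -25245/4672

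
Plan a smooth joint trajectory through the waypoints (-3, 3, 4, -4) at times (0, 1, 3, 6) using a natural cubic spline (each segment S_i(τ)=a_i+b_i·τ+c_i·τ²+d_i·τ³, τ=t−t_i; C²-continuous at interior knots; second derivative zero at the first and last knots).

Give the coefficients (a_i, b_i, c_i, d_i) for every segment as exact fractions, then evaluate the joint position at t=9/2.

  seg 0: a=-3 b=577/84 c=0 d=-73/84
  seg 1: a=3 b=179/42 c=-73/28 d=61/168
  seg 2: a=4 b=-38/21 c=-3/7 d=1/21
S(9/2) = 27/56

Δ: Δ0=6, Δ1=1/2, Δ2=-8/3
row 1: diag=6, rhs=-33; c'=1/3, d'=-11/2
row 2: denom=10−2·1/3=28/3; d'=(-19−2·-11/2)/(28/3)=-6/7
back: M2=-6/7
back: M1=-11/2−1/3·-6/7=-73/14
M: M0=0, M1=-73/14, M2=-6/7, M3=0
seg 0: a=-3, c=M0/2=0, d=(M1−M0)/(6·1)=-73/84, b=Δ0−h0·(2M0+M1)/6=577/84
seg 1: a=3, c=M1/2=-73/28, d=(M2−M1)/(6·2)=61/168, b=Δ1−h1·(2M1+M2)/6=179/42
seg 2: a=4, c=M2/2=-3/7, d=(M3−M2)/(6·3)=1/21, b=Δ2−h2·(2M2+M3)/6=-38/21
t_q=9/2 → seg 2, τ=3/2; S=4+-38/21·τ+-3/7·τ²+1/21·τ³=27/56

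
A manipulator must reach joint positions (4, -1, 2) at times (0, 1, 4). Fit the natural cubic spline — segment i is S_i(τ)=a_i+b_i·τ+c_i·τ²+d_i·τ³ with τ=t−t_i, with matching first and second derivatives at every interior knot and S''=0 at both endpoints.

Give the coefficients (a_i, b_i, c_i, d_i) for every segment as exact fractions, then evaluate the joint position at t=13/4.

Δ: Δ0=-5, Δ1=1
row 1: diag=8, rhs=36; c'=3/8, d'=9/2
back: M1=9/2
M: M0=0, M1=9/2, M2=0
seg 0: a=4, c=M0/2=0, d=(M1−M0)/(6·1)=3/4, b=Δ0−h0·(2M0+M1)/6=-23/4
seg 1: a=-1, c=M1/2=9/4, d=(M2−M1)/(6·3)=-1/4, b=Δ1−h1·(2M1+M2)/6=-7/2
t_q=13/4 → seg 1, τ=9/4; S=-1+-7/2·τ+9/4·τ²+-1/4·τ³=-85/256

  seg 0: a=4 b=-23/4 c=0 d=3/4
  seg 1: a=-1 b=-7/2 c=9/4 d=-1/4
S(13/4) = -85/256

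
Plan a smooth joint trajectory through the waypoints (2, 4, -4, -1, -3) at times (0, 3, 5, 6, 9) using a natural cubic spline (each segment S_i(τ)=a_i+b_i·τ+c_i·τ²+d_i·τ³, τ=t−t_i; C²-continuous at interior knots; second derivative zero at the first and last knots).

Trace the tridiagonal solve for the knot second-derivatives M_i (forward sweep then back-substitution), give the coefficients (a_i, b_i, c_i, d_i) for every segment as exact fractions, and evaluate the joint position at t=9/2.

Δ: Δ0=2/3, Δ1=-4, Δ2=3, Δ3=-2/3
row 1: diag=10, rhs=-28; c'=1/5, d'=-14/5
row 2: denom=6−2·1/5=28/5; d'=(42−2·-14/5)/(28/5)=17/2
row 3: denom=8−1·5/28=219/28; d'=(-22−1·17/2)/(219/28)=-854/219
back: M3=-854/219
back: M2=17/2−5/28·-854/219=2014/219
back: M1=-14/5−1/5·2014/219=-1016/219
M: M0=0, M1=-1016/219, M2=2014/219, M3=-854/219, M4=0
seg 0: a=2, c=M0/2=0, d=(M1−M0)/(6·3)=-508/1971, b=Δ0−h0·(2M0+M1)/6=218/73
seg 1: a=4, c=M1/2=-508/219, d=(M2−M1)/(6·2)=505/438, b=Δ1−h1·(2M1+M2)/6=-290/73
seg 2: a=-4, c=M2/2=1007/219, d=(M3−M2)/(6·1)=-478/219, b=Δ2−h2·(2M2+M3)/6=128/219
seg 3: a=-1, c=M3/2=-427/219, d=(M4−M3)/(6·3)=427/1971, b=Δ3−h3·(2M3+M4)/6=236/73
t_q=9/2 → seg 1, τ=3/2; S=4+-290/73·τ+-508/219·τ²+505/438·τ³=-3839/1168

  seg 0: a=2 b=218/73 c=0 d=-508/1971
  seg 1: a=4 b=-290/73 c=-508/219 d=505/438
  seg 2: a=-4 b=128/219 c=1007/219 d=-478/219
  seg 3: a=-1 b=236/73 c=-427/219 d=427/1971
S(9/2) = -3839/1168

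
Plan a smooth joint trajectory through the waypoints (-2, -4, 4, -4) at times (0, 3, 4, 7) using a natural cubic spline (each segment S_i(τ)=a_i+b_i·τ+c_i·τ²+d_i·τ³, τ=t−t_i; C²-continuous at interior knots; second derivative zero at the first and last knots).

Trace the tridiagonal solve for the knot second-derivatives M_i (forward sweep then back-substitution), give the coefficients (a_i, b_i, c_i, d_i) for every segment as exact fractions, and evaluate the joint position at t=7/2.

Δ: Δ0=-2/3, Δ1=8, Δ2=-8/3
row 1: diag=8, rhs=52; c'=1/8, d'=13/2
row 2: denom=8−1·1/8=63/8; d'=(-64−1·13/2)/(63/8)=-188/21
back: M2=-188/21
back: M1=13/2−1/8·-188/21=160/21
M: M0=0, M1=160/21, M2=-188/21, M3=0
seg 0: a=-2, c=M0/2=0, d=(M1−M0)/(6·3)=80/189, b=Δ0−h0·(2M0+M1)/6=-94/21
seg 1: a=-4, c=M1/2=80/21, d=(M2−M1)/(6·1)=-58/21, b=Δ1−h1·(2M1+M2)/6=146/21
seg 2: a=4, c=M2/2=-94/21, d=(M3−M2)/(6·3)=94/189, b=Δ2−h2·(2M2+M3)/6=44/7
t_q=7/2 → seg 1, τ=1/2; S=-4+146/21·τ+80/21·τ²+-58/21·τ³=1/12

  seg 0: a=-2 b=-94/21 c=0 d=80/189
  seg 1: a=-4 b=146/21 c=80/21 d=-58/21
  seg 2: a=4 b=44/7 c=-94/21 d=94/189
S(7/2) = 1/12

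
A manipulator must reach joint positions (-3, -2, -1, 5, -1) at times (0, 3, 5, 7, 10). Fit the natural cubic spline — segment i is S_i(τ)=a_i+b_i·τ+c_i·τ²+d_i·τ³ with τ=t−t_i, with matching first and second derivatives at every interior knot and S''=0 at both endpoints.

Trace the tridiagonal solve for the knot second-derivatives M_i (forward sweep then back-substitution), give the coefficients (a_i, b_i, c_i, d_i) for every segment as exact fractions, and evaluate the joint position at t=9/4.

Δ: Δ0=1/3, Δ1=1/2, Δ2=3, Δ3=-2
row 1: diag=10, rhs=1; c'=1/5, d'=1/10
row 2: denom=8−2·1/5=38/5; d'=(15−2·1/10)/(38/5)=37/19
row 3: denom=10−2·5/19=180/19; d'=(-30−2·37/19)/(180/19)=-161/45
back: M3=-161/45
back: M2=37/19−5/19·-161/45=26/9
back: M1=1/10−1/5·26/9=-43/90
M: M0=0, M1=-43/90, M2=26/9, M3=-161/45, M4=0
seg 0: a=-3, c=M0/2=0, d=(M1−M0)/(6·3)=-43/1620, b=Δ0−h0·(2M0+M1)/6=103/180
seg 1: a=-2, c=M1/2=-43/180, d=(M2−M1)/(6·2)=101/360, b=Δ1−h1·(2M1+M2)/6=-13/90
seg 2: a=-1, c=M2/2=13/9, d=(M3−M2)/(6·2)=-97/180, b=Δ2−h2·(2M2+M3)/6=34/15
seg 3: a=5, c=M3/2=-161/90, d=(M4−M3)/(6·3)=161/810, b=Δ3−h3·(2M3+M4)/6=71/45
t_q=9/4 → seg 0, τ=9/4; S=-3+103/180·τ+0·τ²+-43/1620·τ³=-2579/1280

  seg 0: a=-3 b=103/180 c=0 d=-43/1620
  seg 1: a=-2 b=-13/90 c=-43/180 d=101/360
  seg 2: a=-1 b=34/15 c=13/9 d=-97/180
  seg 3: a=5 b=71/45 c=-161/90 d=161/810
S(9/4) = -2579/1280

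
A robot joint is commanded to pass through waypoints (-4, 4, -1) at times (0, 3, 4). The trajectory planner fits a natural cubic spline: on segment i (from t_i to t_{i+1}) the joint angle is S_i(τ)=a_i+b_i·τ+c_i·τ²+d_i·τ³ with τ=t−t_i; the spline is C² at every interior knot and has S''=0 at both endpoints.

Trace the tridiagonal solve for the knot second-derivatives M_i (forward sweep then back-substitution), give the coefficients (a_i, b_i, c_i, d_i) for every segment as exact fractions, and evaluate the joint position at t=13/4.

  seg 0: a=-4 b=133/24 c=0 d=-23/72
  seg 1: a=4 b=-37/12 c=-23/8 d=23/24
S(13/4) = 1569/512

Δ: Δ0=8/3, Δ1=-5
row 1: diag=8, rhs=-46; c'=1/8, d'=-23/4
back: M1=-23/4
M: M0=0, M1=-23/4, M2=0
seg 0: a=-4, c=M0/2=0, d=(M1−M0)/(6·3)=-23/72, b=Δ0−h0·(2M0+M1)/6=133/24
seg 1: a=4, c=M1/2=-23/8, d=(M2−M1)/(6·1)=23/24, b=Δ1−h1·(2M1+M2)/6=-37/12
t_q=13/4 → seg 1, τ=1/4; S=4+-37/12·τ+-23/8·τ²+23/24·τ³=1569/512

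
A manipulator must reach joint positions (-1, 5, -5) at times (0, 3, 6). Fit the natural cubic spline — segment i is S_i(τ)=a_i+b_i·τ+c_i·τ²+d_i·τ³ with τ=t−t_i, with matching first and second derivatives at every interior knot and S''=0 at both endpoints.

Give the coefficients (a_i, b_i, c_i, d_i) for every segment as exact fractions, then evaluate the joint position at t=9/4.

Δ: Δ0=2, Δ1=-10/3
row 1: diag=12, rhs=-32; c'=1/4, d'=-8/3
back: M1=-8/3
M: M0=0, M1=-8/3, M2=0
seg 0: a=-1, c=M0/2=0, d=(M1−M0)/(6·3)=-4/27, b=Δ0−h0·(2M0+M1)/6=10/3
seg 1: a=5, c=M1/2=-4/3, d=(M2−M1)/(6·3)=4/27, b=Δ1−h1·(2M1+M2)/6=-2/3
t_q=9/4 → seg 0, τ=9/4; S=-1+10/3·τ+0·τ²+-4/27·τ³=77/16

  seg 0: a=-1 b=10/3 c=0 d=-4/27
  seg 1: a=5 b=-2/3 c=-4/3 d=4/27
S(9/4) = 77/16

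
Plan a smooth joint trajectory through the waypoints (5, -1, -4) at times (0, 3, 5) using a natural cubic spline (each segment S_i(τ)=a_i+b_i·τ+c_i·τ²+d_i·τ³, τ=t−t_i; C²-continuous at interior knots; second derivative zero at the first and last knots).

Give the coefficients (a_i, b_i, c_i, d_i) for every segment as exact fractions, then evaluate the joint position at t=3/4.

Δ: Δ0=-2, Δ1=-3/2
row 1: diag=10, rhs=3; c'=1/5, d'=3/10
back: M1=3/10
M: M0=0, M1=3/10, M2=0
seg 0: a=5, c=M0/2=0, d=(M1−M0)/(6·3)=1/60, b=Δ0−h0·(2M0+M1)/6=-43/20
seg 1: a=-1, c=M1/2=3/20, d=(M2−M1)/(6·2)=-1/40, b=Δ1−h1·(2M1+M2)/6=-17/10
t_q=3/4 → seg 0, τ=3/4; S=5+-43/20·τ+0·τ²+1/60·τ³=869/256

  seg 0: a=5 b=-43/20 c=0 d=1/60
  seg 1: a=-1 b=-17/10 c=3/20 d=-1/40
S(3/4) = 869/256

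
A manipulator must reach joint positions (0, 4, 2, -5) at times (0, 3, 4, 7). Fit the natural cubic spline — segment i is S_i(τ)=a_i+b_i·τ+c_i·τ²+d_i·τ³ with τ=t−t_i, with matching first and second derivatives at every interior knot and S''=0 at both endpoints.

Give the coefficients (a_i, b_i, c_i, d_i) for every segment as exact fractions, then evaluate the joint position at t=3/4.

Δ: Δ0=4/3, Δ1=-2, Δ2=-7/3
row 1: diag=8, rhs=-20; c'=1/8, d'=-5/2
row 2: denom=8−1·1/8=63/8; d'=(-2−1·-5/2)/(63/8)=4/63
back: M2=4/63
back: M1=-5/2−1/8·4/63=-158/63
M: M0=0, M1=-158/63, M2=4/63, M3=0
seg 0: a=0, c=M0/2=0, d=(M1−M0)/(6·3)=-79/567, b=Δ0−h0·(2M0+M1)/6=163/63
seg 1: a=4, c=M1/2=-79/63, d=(M2−M1)/(6·1)=3/7, b=Δ1−h1·(2M1+M2)/6=-74/63
seg 2: a=2, c=M2/2=2/63, d=(M3−M2)/(6·3)=-2/567, b=Δ2−h2·(2M2+M3)/6=-151/63
t_q=3/4 → seg 0, τ=3/4; S=0+163/63·τ+0·τ²+-79/567·τ³=843/448

  seg 0: a=0 b=163/63 c=0 d=-79/567
  seg 1: a=4 b=-74/63 c=-79/63 d=3/7
  seg 2: a=2 b=-151/63 c=2/63 d=-2/567
S(3/4) = 843/448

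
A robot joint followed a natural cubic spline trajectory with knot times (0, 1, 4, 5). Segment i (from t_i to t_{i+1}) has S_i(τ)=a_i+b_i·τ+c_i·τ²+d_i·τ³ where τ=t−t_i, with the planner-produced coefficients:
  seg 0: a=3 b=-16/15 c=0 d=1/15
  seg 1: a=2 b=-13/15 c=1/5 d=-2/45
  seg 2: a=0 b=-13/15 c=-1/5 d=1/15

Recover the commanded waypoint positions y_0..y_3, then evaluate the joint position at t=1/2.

y_0 = S_0(0) = a_0 = 3
y_1 = S_1(0) = a_1 = 2
y_2 = S_2(0) = a_2 = 0
y_3 = S_2(1) = -1
t_q=1/2 is in segment 0 (τ=1/2); S_0(τ)=99/40

y_0=3 y_1=2 y_2=0 y_3=-1
S(1/2) = 99/40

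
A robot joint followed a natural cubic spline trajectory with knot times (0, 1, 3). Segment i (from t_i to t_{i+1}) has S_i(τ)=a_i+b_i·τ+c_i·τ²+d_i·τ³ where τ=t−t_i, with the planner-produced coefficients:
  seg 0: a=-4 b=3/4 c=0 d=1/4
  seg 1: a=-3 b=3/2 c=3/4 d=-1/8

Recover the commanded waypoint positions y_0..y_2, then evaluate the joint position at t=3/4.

y_0=-4 y_1=-3 y_2=2
S(3/4) = -853/256

y_0 = S_0(0) = a_0 = -4
y_1 = S_1(0) = a_1 = -3
y_2 = S_1(2) = 2
t_q=3/4 is in segment 0 (τ=3/4); S_0(τ)=-853/256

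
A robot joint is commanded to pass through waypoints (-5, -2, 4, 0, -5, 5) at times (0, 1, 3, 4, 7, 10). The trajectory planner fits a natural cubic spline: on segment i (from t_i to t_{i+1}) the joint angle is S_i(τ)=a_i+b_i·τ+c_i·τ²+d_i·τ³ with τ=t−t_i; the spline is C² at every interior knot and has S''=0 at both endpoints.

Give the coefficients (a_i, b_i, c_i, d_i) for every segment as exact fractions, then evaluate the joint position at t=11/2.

Δ: Δ0=3, Δ1=3, Δ2=-4, Δ3=-5/3, Δ4=10/3
row 1: diag=6, rhs=0; c'=1/3, d'=0
row 2: denom=6−2·1/3=16/3; d'=(-42−2·0)/(16/3)=-63/8
row 3: denom=8−1·3/16=125/16; d'=(14−1·-63/8)/(125/16)=14/5
row 4: denom=12−3·48/125=1356/125; d'=(30−3·14/5)/(1356/125)=225/113
back: M4=225/113
back: M3=14/5−48/125·225/113=230/113
back: M2=-63/8−3/16·230/113=-933/113
back: M1=0−1/3·-933/113=311/113
M: M0=0, M1=311/113, M2=-933/113, M3=230/113, M4=225/113, M5=0
seg 0: a=-5, c=M0/2=0, d=(M1−M0)/(6·1)=311/678, b=Δ0−h0·(2M0+M1)/6=1723/678
seg 1: a=-2, c=M1/2=311/226, d=(M2−M1)/(6·2)=-311/339, b=Δ1−h1·(2M1+M2)/6=1328/339
seg 2: a=4, c=M2/2=-933/226, d=(M3−M2)/(6·1)=1163/678, b=Δ2−h2·(2M2+M3)/6=-538/339
seg 3: a=0, c=M3/2=115/113, d=(M4−M3)/(6·3)=-5/2034, b=Δ3−h3·(2M3+M4)/6=-3185/678
seg 4: a=-5, c=M4/2=225/226, d=(M5−M4)/(6·3)=-25/226, b=Δ4−h4·(2M4+M5)/6=455/339
t_q=11/2 → seg 3, τ=3/2; S=0+-3185/678·τ+115/113·τ²+-5/2034·τ³=-8615/1808

  seg 0: a=-5 b=1723/678 c=0 d=311/678
  seg 1: a=-2 b=1328/339 c=311/226 d=-311/339
  seg 2: a=4 b=-538/339 c=-933/226 d=1163/678
  seg 3: a=0 b=-3185/678 c=115/113 d=-5/2034
  seg 4: a=-5 b=455/339 c=225/226 d=-25/226
S(11/2) = -8615/1808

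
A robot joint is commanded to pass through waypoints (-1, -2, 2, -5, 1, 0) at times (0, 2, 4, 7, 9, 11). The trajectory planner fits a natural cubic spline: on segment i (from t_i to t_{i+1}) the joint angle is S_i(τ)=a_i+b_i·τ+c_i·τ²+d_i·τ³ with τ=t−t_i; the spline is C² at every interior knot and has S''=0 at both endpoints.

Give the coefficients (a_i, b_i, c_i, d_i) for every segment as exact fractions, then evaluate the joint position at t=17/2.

Δ: Δ0=-1/2, Δ1=2, Δ2=-7/3, Δ3=3, Δ4=-1/2
row 1: diag=8, rhs=15; c'=1/4, d'=15/8
row 2: denom=10−2·1/4=19/2; d'=(-26−2·15/8)/(19/2)=-119/38
row 3: denom=10−3·6/19=172/19; d'=(32−3·-119/38)/(172/19)=1573/344
row 4: denom=8−2·19/86=325/43; d'=(-21−2·1573/344)/(325/43)=-1037/260
back: M4=-1037/260
back: M3=1573/344−19/86·-1037/260=709/130
back: M2=-119/38−6/19·709/130=-631/130
back: M1=15/8−1/4·-631/130=803/260
M: M0=0, M1=803/260, M2=-631/130, M3=709/130, M4=-1037/260, M5=0
seg 0: a=-1, c=M0/2=0, d=(M1−M0)/(6·2)=803/3120, b=Δ0−h0·(2M0+M1)/6=-1193/780
seg 1: a=-2, c=M1/2=803/520, d=(M2−M1)/(6·2)=-413/624, b=Δ1−h1·(2M1+M2)/6=304/195
seg 2: a=2, c=M2/2=-631/260, d=(M3−M2)/(6·3)=67/117, b=Δ2−h2·(2M2+M3)/6=-161/780
seg 3: a=-5, c=M3/2=709/260, d=(M4−M3)/(6·2)=-491/624, b=Δ3−h3·(2M3+M4)/6=541/780
seg 4: a=1, c=M4/2=-1037/520, d=(M5−M4)/(6·2)=1037/3120, b=Δ4−h4·(2M4+M5)/6=421/195
t_q=17/2 → seg 3, τ=3/2; S=-5+541/780·τ+709/260·τ²+-491/624·τ³=-307/640

  seg 0: a=-1 b=-1193/780 c=0 d=803/3120
  seg 1: a=-2 b=304/195 c=803/520 d=-413/624
  seg 2: a=2 b=-161/780 c=-631/260 d=67/117
  seg 3: a=-5 b=541/780 c=709/260 d=-491/624
  seg 4: a=1 b=421/195 c=-1037/520 d=1037/3120
S(17/2) = -307/640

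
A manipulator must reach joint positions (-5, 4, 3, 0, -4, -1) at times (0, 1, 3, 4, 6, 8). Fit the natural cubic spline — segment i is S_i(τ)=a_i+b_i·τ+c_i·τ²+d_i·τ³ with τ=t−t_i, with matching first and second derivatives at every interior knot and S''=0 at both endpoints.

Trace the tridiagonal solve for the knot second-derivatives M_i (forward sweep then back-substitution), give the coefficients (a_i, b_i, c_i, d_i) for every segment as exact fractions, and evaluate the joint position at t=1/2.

Δ: Δ0=9, Δ1=-1/2, Δ2=-3, Δ3=-2, Δ4=3/2
row 1: diag=6, rhs=-57; c'=1/3, d'=-19/2
row 2: denom=6−2·1/3=16/3; d'=(-15−2·-19/2)/(16/3)=3/4
row 3: denom=6−1·3/16=93/16; d'=(6−1·3/4)/(93/16)=28/31
row 4: denom=8−2·32/93=680/93; d'=(21−2·28/31)/(680/93)=21/8
back: M4=21/8
back: M3=28/31−32/93·21/8=0
back: M2=3/4−3/16·0=3/4
back: M1=-19/2−1/3·3/4=-39/4
M: M0=0, M1=-39/4, M2=3/4, M3=0, M4=21/8, M5=0
seg 0: a=-5, c=M0/2=0, d=(M1−M0)/(6·1)=-13/8, b=Δ0−h0·(2M0+M1)/6=85/8
seg 1: a=4, c=M1/2=-39/8, d=(M2−M1)/(6·2)=7/8, b=Δ1−h1·(2M1+M2)/6=23/4
seg 2: a=3, c=M2/2=3/8, d=(M3−M2)/(6·1)=-1/8, b=Δ2−h2·(2M2+M3)/6=-13/4
seg 3: a=0, c=M3/2=0, d=(M4−M3)/(6·2)=7/32, b=Δ3−h3·(2M3+M4)/6=-23/8
seg 4: a=-4, c=M4/2=21/16, d=(M5−M4)/(6·2)=-7/32, b=Δ4−h4·(2M4+M5)/6=-1/4
t_q=1/2 → seg 0, τ=1/2; S=-5+85/8·τ+0·τ²+-13/8·τ³=7/64

  seg 0: a=-5 b=85/8 c=0 d=-13/8
  seg 1: a=4 b=23/4 c=-39/8 d=7/8
  seg 2: a=3 b=-13/4 c=3/8 d=-1/8
  seg 3: a=0 b=-23/8 c=0 d=7/32
  seg 4: a=-4 b=-1/4 c=21/16 d=-7/32
S(1/2) = 7/64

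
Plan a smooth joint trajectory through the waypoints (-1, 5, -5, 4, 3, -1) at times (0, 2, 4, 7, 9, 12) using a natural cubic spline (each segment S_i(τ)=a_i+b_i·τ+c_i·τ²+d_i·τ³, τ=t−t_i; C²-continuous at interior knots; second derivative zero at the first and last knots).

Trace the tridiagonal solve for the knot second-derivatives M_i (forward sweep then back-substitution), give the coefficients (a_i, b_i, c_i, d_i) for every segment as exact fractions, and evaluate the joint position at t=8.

Δ: Δ0=3, Δ1=-5, Δ2=3, Δ3=-1/2, Δ4=-4/3
row 1: diag=8, rhs=-48; c'=1/4, d'=-6
row 2: denom=10−2·1/4=19/2; d'=(48−2·-6)/(19/2)=120/19
row 3: denom=10−3·6/19=172/19; d'=(-21−3·120/19)/(172/19)=-759/172
row 4: denom=10−2·19/86=411/43; d'=(-5−2·-759/172)/(411/43)=329/822
back: M4=329/822
back: M3=-759/172−19/86·329/822=-1850/411
back: M2=120/19−6/19·-1850/411=1060/137
back: M1=-6−1/4·1060/137=-1087/137
M: M0=0, M1=-1087/137, M2=1060/137, M3=-1850/411, M4=329/822, M5=0
seg 0: a=-1, c=M0/2=0, d=(M1−M0)/(6·2)=-1087/1644, b=Δ0−h0·(2M0+M1)/6=2320/411
seg 1: a=5, c=M1/2=-1087/274, d=(M2−M1)/(6·2)=2147/1644, b=Δ1−h1·(2M1+M2)/6=-941/411
seg 2: a=-5, c=M2/2=530/137, d=(M3−M2)/(6·3)=-2515/3699, b=Δ2−h2·(2M2+M3)/6=-1022/411
seg 3: a=4, c=M3/2=-925/411, d=(M4−M3)/(6·2)=1343/3288, b=Δ3−h3·(2M3+M4)/6=973/411
seg 4: a=3, c=M4/2=329/1644, d=(M5−M4)/(6·3)=-329/14796, b=Δ4−h4·(2M4+M5)/6=-475/274
t_q=8 → seg 3, τ=1; S=4+973/411·τ+-925/411·τ²+1343/3288·τ³=14879/3288

  seg 0: a=-1 b=2320/411 c=0 d=-1087/1644
  seg 1: a=5 b=-941/411 c=-1087/274 d=2147/1644
  seg 2: a=-5 b=-1022/411 c=530/137 d=-2515/3699
  seg 3: a=4 b=973/411 c=-925/411 d=1343/3288
  seg 4: a=3 b=-475/274 c=329/1644 d=-329/14796
S(8) = 14879/3288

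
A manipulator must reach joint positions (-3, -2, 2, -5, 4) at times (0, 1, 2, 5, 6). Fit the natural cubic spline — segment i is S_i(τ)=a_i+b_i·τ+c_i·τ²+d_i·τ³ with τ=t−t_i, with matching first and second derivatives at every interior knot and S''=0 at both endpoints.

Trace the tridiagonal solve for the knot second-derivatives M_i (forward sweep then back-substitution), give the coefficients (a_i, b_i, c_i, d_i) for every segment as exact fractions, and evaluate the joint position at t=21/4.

  seg 0: a=-3 b=-113/636 c=0 d=749/636
  seg 1: a=-2 b=1067/318 c=749/212 d=-1837/636
  seg 2: a=2 b=1117/636 c=-272/53 d=799/636
  seg 3: a=-5 b=1553/318 c=1309/212 d=-1309/636
S(21/4) = -46475/13568

Δ: Δ0=1, Δ1=4, Δ2=-7/3, Δ3=9
row 1: diag=4, rhs=18; c'=1/4, d'=9/2
row 2: denom=8−1·1/4=31/4; d'=(-38−1·9/2)/(31/4)=-170/31
row 3: denom=8−3·12/31=212/31; d'=(68−3·-170/31)/(212/31)=1309/106
back: M3=1309/106
back: M2=-170/31−12/31·1309/106=-544/53
back: M1=9/2−1/4·-544/53=749/106
M: M0=0, M1=749/106, M2=-544/53, M3=1309/106, M4=0
seg 0: a=-3, c=M0/2=0, d=(M1−M0)/(6·1)=749/636, b=Δ0−h0·(2M0+M1)/6=-113/636
seg 1: a=-2, c=M1/2=749/212, d=(M2−M1)/(6·1)=-1837/636, b=Δ1−h1·(2M1+M2)/6=1067/318
seg 2: a=2, c=M2/2=-272/53, d=(M3−M2)/(6·3)=799/636, b=Δ2−h2·(2M2+M3)/6=1117/636
seg 3: a=-5, c=M3/2=1309/212, d=(M4−M3)/(6·1)=-1309/636, b=Δ3−h3·(2M3+M4)/6=1553/318
t_q=21/4 → seg 3, τ=1/4; S=-5+1553/318·τ+1309/212·τ²+-1309/636·τ³=-46475/13568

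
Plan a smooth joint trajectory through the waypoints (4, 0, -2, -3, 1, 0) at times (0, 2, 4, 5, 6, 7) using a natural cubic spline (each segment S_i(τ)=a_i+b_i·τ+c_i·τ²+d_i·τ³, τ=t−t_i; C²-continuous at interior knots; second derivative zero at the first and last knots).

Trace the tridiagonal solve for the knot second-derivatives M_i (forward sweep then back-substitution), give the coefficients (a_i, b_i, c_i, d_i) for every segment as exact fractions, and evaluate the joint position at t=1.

  seg 0: a=4 b=-382/157 c=0 d=17/157
  seg 1: a=0 b=-178/157 c=102/157 d=-183/628
  seg 2: a=-2 b=-319/157 c=-345/314 d=669/314
  seg 3: a=-3 b=679/314 c=831/157 d=-1085/314
  seg 4: a=1 b=374/157 c=-1593/314 d=531/314
S(1) = 263/157

Δ: Δ0=-2, Δ1=-1, Δ2=-1, Δ3=4, Δ4=-1
row 1: diag=8, rhs=6; c'=1/4, d'=3/4
row 2: denom=6−2·1/4=11/2; d'=(0−2·3/4)/(11/2)=-3/11
row 3: denom=4−1·2/11=42/11; d'=(30−1·-3/11)/(42/11)=111/14
row 4: denom=4−1·11/42=157/42; d'=(-30−1·111/14)/(157/42)=-1593/157
back: M4=-1593/157
back: M3=111/14−11/42·-1593/157=1662/157
back: M2=-3/11−2/11·1662/157=-345/157
back: M1=3/4−1/4·-345/157=204/157
M: M0=0, M1=204/157, M2=-345/157, M3=1662/157, M4=-1593/157, M5=0
seg 0: a=4, c=M0/2=0, d=(M1−M0)/(6·2)=17/157, b=Δ0−h0·(2M0+M1)/6=-382/157
seg 1: a=0, c=M1/2=102/157, d=(M2−M1)/(6·2)=-183/628, b=Δ1−h1·(2M1+M2)/6=-178/157
seg 2: a=-2, c=M2/2=-345/314, d=(M3−M2)/(6·1)=669/314, b=Δ2−h2·(2M2+M3)/6=-319/157
seg 3: a=-3, c=M3/2=831/157, d=(M4−M3)/(6·1)=-1085/314, b=Δ3−h3·(2M3+M4)/6=679/314
seg 4: a=1, c=M4/2=-1593/314, d=(M5−M4)/(6·1)=531/314, b=Δ4−h4·(2M4+M5)/6=374/157
t_q=1 → seg 0, τ=1; S=4+-382/157·τ+0·τ²+17/157·τ³=263/157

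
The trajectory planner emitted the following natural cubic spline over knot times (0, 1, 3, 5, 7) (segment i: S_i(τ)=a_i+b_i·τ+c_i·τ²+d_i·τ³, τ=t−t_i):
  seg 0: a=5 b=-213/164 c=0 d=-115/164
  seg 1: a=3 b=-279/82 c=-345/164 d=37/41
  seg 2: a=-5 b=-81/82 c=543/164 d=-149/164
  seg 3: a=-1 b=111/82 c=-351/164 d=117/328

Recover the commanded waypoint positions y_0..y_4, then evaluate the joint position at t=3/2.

y_0=5 y_1=3 y_2=-5 y_3=-1 y_4=-4
S(3/2) = 581/656

y_0 = S_0(0) = a_0 = 5
y_1 = S_1(0) = a_1 = 3
y_2 = S_2(0) = a_2 = -5
y_3 = S_3(0) = a_3 = -1
y_4 = S_3(2) = -4
t_q=3/2 is in segment 1 (τ=1/2); S_1(τ)=581/656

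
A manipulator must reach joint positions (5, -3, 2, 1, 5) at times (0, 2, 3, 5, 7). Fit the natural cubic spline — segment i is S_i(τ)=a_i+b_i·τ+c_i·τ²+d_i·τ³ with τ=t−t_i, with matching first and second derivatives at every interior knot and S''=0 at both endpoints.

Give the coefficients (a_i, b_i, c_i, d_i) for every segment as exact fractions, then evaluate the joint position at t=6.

  seg 0: a=5 b=-957/128 c=0 d=445/512
  seg 1: a=-3 b=189/64 c=1335/256 d=-811/256
  seg 2: a=2 b=993/256 c=-549/128 d=1075/1024
  seg 3: a=1 b=-87/128 c=1029/512 d=-343/1024
S(6) = 2043/1024

Δ: Δ0=-4, Δ1=5, Δ2=-1/2, Δ3=2
row 1: diag=6, rhs=54; c'=1/6, d'=9
row 2: denom=6−1·1/6=35/6; d'=(-33−1·9)/(35/6)=-36/5
row 3: denom=8−2·12/35=256/35; d'=(15−2·-36/5)/(256/35)=1029/256
back: M3=1029/256
back: M2=-36/5−12/35·1029/256=-549/64
back: M1=9−1/6·-549/64=1335/128
M: M0=0, M1=1335/128, M2=-549/64, M3=1029/256, M4=0
seg 0: a=5, c=M0/2=0, d=(M1−M0)/(6·2)=445/512, b=Δ0−h0·(2M0+M1)/6=-957/128
seg 1: a=-3, c=M1/2=1335/256, d=(M2−M1)/(6·1)=-811/256, b=Δ1−h1·(2M1+M2)/6=189/64
seg 2: a=2, c=M2/2=-549/128, d=(M3−M2)/(6·2)=1075/1024, b=Δ2−h2·(2M2+M3)/6=993/256
seg 3: a=1, c=M3/2=1029/512, d=(M4−M3)/(6·2)=-343/1024, b=Δ3−h3·(2M3+M4)/6=-87/128
t_q=6 → seg 3, τ=1; S=1+-87/128·τ+1029/512·τ²+-343/1024·τ³=2043/1024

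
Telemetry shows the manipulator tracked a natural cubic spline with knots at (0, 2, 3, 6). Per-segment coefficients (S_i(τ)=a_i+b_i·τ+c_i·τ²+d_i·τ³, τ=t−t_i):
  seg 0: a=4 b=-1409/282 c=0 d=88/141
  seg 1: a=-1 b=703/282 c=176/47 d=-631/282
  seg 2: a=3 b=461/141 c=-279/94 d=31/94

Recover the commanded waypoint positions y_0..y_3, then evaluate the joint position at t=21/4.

y_0 = S_0(0) = a_0 = 4
y_1 = S_1(0) = a_1 = -1
y_2 = S_2(0) = a_2 = 3
y_3 = S_2(3) = -5
t_q=21/4 is in segment 2 (τ=9/4); S_2(τ)=-5493/6016

y_0=4 y_1=-1 y_2=3 y_3=-5
S(21/4) = -5493/6016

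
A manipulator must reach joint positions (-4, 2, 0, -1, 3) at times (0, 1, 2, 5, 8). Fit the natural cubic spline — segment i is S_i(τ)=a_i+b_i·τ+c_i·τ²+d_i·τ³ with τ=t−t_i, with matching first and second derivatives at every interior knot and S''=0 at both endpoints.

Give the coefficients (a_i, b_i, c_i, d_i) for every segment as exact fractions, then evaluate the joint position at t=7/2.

Δ: Δ0=6, Δ1=-2, Δ2=-1/3, Δ3=4/3
row 1: diag=4, rhs=-48; c'=1/4, d'=-12
row 2: denom=8−1·1/4=31/4; d'=(10−1·-12)/(31/4)=88/31
row 3: denom=12−3·12/31=336/31; d'=(10−3·88/31)/(336/31)=23/168
back: M3=23/168
back: M2=88/31−12/31·23/168=39/14
back: M1=-12−1/4·39/14=-711/56
M: M0=0, M1=-711/56, M2=39/14, M3=23/168, M4=0
seg 0: a=-4, c=M0/2=0, d=(M1−M0)/(6·1)=-237/112, b=Δ0−h0·(2M0+M1)/6=909/112
seg 1: a=2, c=M1/2=-711/112, d=(M2−M1)/(6·1)=289/112, b=Δ1−h1·(2M1+M2)/6=99/56
seg 2: a=0, c=M2/2=39/28, d=(M3−M2)/(6·3)=-445/3024, b=Δ2−h2·(2M2+M3)/6=-51/16
seg 3: a=-1, c=M3/2=23/336, d=(M4−M3)/(6·3)=-23/3024, b=Δ3−h3·(2M3+M4)/6=67/56
t_q=7/2 → seg 2, τ=3/2; S=0+-51/16·τ+39/28·τ²+-445/3024·τ³=-1921/896

  seg 0: a=-4 b=909/112 c=0 d=-237/112
  seg 1: a=2 b=99/56 c=-711/112 d=289/112
  seg 2: a=0 b=-51/16 c=39/28 d=-445/3024
  seg 3: a=-1 b=67/56 c=23/336 d=-23/3024
S(7/2) = -1921/896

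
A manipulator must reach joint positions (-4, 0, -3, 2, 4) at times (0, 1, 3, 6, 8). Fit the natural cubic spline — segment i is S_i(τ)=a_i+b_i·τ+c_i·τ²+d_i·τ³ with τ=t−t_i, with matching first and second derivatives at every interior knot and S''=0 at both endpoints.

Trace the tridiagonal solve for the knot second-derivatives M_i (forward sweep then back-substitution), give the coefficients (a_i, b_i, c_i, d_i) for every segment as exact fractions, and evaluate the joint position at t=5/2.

  seg 0: a=-4 b=15551/3036 c=0 d=-3407/3036
  seg 1: a=0 b=2665/1518 c=-3407/1012 d=5279/6072
  seg 2: a=-3 b=-970/759 c=468/253 d=-659/2277
  seg 3: a=2 b=1523/759 c=-191/253 d=191/1518
S(5/2) = -32501/16192

Δ: Δ0=4, Δ1=-3/2, Δ2=5/3, Δ3=1
row 1: diag=6, rhs=-33; c'=1/3, d'=-11/2
row 2: denom=10−2·1/3=28/3; d'=(19−2·-11/2)/(28/3)=45/14
row 3: denom=10−3·9/28=253/28; d'=(-4−3·45/14)/(253/28)=-382/253
back: M3=-382/253
back: M2=45/14−9/28·-382/253=936/253
back: M1=-11/2−1/3·936/253=-3407/506
M: M0=0, M1=-3407/506, M2=936/253, M3=-382/253, M4=0
seg 0: a=-4, c=M0/2=0, d=(M1−M0)/(6·1)=-3407/3036, b=Δ0−h0·(2M0+M1)/6=15551/3036
seg 1: a=0, c=M1/2=-3407/1012, d=(M2−M1)/(6·2)=5279/6072, b=Δ1−h1·(2M1+M2)/6=2665/1518
seg 2: a=-3, c=M2/2=468/253, d=(M3−M2)/(6·3)=-659/2277, b=Δ2−h2·(2M2+M3)/6=-970/759
seg 3: a=2, c=M3/2=-191/253, d=(M4−M3)/(6·2)=191/1518, b=Δ3−h3·(2M3+M4)/6=1523/759
t_q=5/2 → seg 1, τ=3/2; S=0+2665/1518·τ+-3407/1012·τ²+5279/6072·τ³=-32501/16192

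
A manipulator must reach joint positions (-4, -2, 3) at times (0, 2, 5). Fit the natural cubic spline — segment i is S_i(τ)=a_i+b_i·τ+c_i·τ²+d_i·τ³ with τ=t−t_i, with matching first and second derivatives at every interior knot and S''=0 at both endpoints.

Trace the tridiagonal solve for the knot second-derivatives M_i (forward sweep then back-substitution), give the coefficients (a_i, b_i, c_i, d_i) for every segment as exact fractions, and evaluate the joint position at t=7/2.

  seg 0: a=-4 b=13/15 c=0 d=1/30
  seg 1: a=-2 b=19/15 c=1/5 d=-1/45
S(7/2) = 11/40

Δ: Δ0=1, Δ1=5/3
row 1: diag=10, rhs=4; c'=3/10, d'=2/5
back: M1=2/5
M: M0=0, M1=2/5, M2=0
seg 0: a=-4, c=M0/2=0, d=(M1−M0)/(6·2)=1/30, b=Δ0−h0·(2M0+M1)/6=13/15
seg 1: a=-2, c=M1/2=1/5, d=(M2−M1)/(6·3)=-1/45, b=Δ1−h1·(2M1+M2)/6=19/15
t_q=7/2 → seg 1, τ=3/2; S=-2+19/15·τ+1/5·τ²+-1/45·τ³=11/40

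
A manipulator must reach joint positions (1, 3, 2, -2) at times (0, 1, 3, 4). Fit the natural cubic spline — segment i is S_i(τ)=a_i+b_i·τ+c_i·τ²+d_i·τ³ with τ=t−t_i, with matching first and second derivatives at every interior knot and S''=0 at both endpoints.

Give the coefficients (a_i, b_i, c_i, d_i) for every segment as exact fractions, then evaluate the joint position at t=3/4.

  seg 0: a=1 b=9/4 c=0 d=-1/4
  seg 1: a=3 b=3/2 c=-3/4 d=-1/8
  seg 2: a=2 b=-3 c=-3/2 d=1/2
S(3/4) = 661/256

Δ: Δ0=2, Δ1=-1/2, Δ2=-4
row 1: diag=6, rhs=-15; c'=1/3, d'=-5/2
row 2: denom=6−2·1/3=16/3; d'=(-21−2·-5/2)/(16/3)=-3
back: M2=-3
back: M1=-5/2−1/3·-3=-3/2
M: M0=0, M1=-3/2, M2=-3, M3=0
seg 0: a=1, c=M0/2=0, d=(M1−M0)/(6·1)=-1/4, b=Δ0−h0·(2M0+M1)/6=9/4
seg 1: a=3, c=M1/2=-3/4, d=(M2−M1)/(6·2)=-1/8, b=Δ1−h1·(2M1+M2)/6=3/2
seg 2: a=2, c=M2/2=-3/2, d=(M3−M2)/(6·1)=1/2, b=Δ2−h2·(2M2+M3)/6=-3
t_q=3/4 → seg 0, τ=3/4; S=1+9/4·τ+0·τ²+-1/4·τ³=661/256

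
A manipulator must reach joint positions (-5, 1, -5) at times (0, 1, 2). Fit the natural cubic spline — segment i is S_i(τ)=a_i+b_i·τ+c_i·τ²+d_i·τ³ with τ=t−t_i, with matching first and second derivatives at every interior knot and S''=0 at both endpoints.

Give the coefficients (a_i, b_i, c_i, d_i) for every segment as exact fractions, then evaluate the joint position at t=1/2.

Δ: Δ0=6, Δ1=-6
row 1: diag=4, rhs=-72; c'=1/4, d'=-18
back: M1=-18
M: M0=0, M1=-18, M2=0
seg 0: a=-5, c=M0/2=0, d=(M1−M0)/(6·1)=-3, b=Δ0−h0·(2M0+M1)/6=9
seg 1: a=1, c=M1/2=-9, d=(M2−M1)/(6·1)=3, b=Δ1−h1·(2M1+M2)/6=0
t_q=1/2 → seg 0, τ=1/2; S=-5+9·τ+0·τ²+-3·τ³=-7/8

  seg 0: a=-5 b=9 c=0 d=-3
  seg 1: a=1 b=0 c=-9 d=3
S(1/2) = -7/8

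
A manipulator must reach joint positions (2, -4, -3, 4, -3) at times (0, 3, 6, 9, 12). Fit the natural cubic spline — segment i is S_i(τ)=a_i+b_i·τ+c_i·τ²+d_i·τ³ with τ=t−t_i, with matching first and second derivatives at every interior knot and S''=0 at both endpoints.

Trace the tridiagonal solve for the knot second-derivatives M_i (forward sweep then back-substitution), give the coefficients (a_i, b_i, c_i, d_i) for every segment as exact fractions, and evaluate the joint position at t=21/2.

  seg 0: a=2 b=-403/168 c=0 d=67/1512
  seg 1: a=-4 b=-101/84 c=67/168 d=19/504
  seg 2: a=-3 b=53/24 c=31/42 d=-13/56
  seg 3: a=4 b=31/84 c=-227/168 d=227/1512
S(21/2) = 905/448

Δ: Δ0=-2, Δ1=1/3, Δ2=7/3, Δ3=-7/3
row 1: diag=12, rhs=14; c'=1/4, d'=7/6
row 2: denom=12−3·1/4=45/4; d'=(12−3·7/6)/(45/4)=34/45
row 3: denom=12−3·4/15=56/5; d'=(-28−3·34/45)/(56/5)=-227/84
back: M3=-227/84
back: M2=34/45−4/15·-227/84=31/21
back: M1=7/6−1/4·31/21=67/84
M: M0=0, M1=67/84, M2=31/21, M3=-227/84, M4=0
seg 0: a=2, c=M0/2=0, d=(M1−M0)/(6·3)=67/1512, b=Δ0−h0·(2M0+M1)/6=-403/168
seg 1: a=-4, c=M1/2=67/168, d=(M2−M1)/(6·3)=19/504, b=Δ1−h1·(2M1+M2)/6=-101/84
seg 2: a=-3, c=M2/2=31/42, d=(M3−M2)/(6·3)=-13/56, b=Δ2−h2·(2M2+M3)/6=53/24
seg 3: a=4, c=M3/2=-227/168, d=(M4−M3)/(6·3)=227/1512, b=Δ3−h3·(2M3+M4)/6=31/84
t_q=21/2 → seg 3, τ=3/2; S=4+31/84·τ+-227/168·τ²+227/1512·τ³=905/448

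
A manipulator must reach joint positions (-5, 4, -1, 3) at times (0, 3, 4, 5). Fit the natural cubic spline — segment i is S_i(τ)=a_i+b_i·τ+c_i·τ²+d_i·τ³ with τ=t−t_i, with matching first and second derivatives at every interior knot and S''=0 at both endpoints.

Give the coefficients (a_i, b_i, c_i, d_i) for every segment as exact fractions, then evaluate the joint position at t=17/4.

Δ: Δ0=3, Δ1=-5, Δ2=4
row 1: diag=8, rhs=-48; c'=1/8, d'=-6
row 2: denom=4−1·1/8=31/8; d'=(54−1·-6)/(31/8)=480/31
back: M2=480/31
back: M1=-6−1/8·480/31=-246/31
M: M0=0, M1=-246/31, M2=480/31, M3=0
seg 0: a=-5, c=M0/2=0, d=(M1−M0)/(6·3)=-41/93, b=Δ0−h0·(2M0+M1)/6=216/31
seg 1: a=4, c=M1/2=-123/31, d=(M2−M1)/(6·1)=121/31, b=Δ1−h1·(2M1+M2)/6=-153/31
seg 2: a=-1, c=M2/2=240/31, d=(M3−M2)/(6·1)=-80/31, b=Δ2−h2·(2M2+M3)/6=-36/31
t_q=17/4 → seg 2, τ=1/4; S=-1+-36/31·τ+240/31·τ²+-80/31·τ³=-105/124

  seg 0: a=-5 b=216/31 c=0 d=-41/93
  seg 1: a=4 b=-153/31 c=-123/31 d=121/31
  seg 2: a=-1 b=-36/31 c=240/31 d=-80/31
S(17/4) = -105/124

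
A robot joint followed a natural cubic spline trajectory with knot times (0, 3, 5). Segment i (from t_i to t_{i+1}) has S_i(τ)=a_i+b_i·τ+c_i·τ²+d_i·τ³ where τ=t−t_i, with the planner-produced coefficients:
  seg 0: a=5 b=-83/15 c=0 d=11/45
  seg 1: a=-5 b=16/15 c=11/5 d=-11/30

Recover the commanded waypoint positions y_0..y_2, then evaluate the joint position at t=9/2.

y_0 = S_0(0) = a_0 = 5
y_1 = S_1(0) = a_1 = -5
y_2 = S_1(2) = 3
t_q=9/2 is in segment 1 (τ=3/2); S_1(τ)=5/16

y_0=5 y_1=-5 y_2=3
S(9/2) = 5/16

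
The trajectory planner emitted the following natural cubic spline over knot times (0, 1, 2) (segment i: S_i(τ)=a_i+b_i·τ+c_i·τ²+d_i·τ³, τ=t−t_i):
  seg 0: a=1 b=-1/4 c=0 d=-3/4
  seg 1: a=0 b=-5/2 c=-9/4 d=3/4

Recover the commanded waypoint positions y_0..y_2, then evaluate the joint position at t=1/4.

y_0 = S_0(0) = a_0 = 1
y_1 = S_1(0) = a_1 = 0
y_2 = S_1(1) = -4
t_q=1/4 is in segment 0 (τ=1/4); S_0(τ)=237/256

y_0=1 y_1=0 y_2=-4
S(1/4) = 237/256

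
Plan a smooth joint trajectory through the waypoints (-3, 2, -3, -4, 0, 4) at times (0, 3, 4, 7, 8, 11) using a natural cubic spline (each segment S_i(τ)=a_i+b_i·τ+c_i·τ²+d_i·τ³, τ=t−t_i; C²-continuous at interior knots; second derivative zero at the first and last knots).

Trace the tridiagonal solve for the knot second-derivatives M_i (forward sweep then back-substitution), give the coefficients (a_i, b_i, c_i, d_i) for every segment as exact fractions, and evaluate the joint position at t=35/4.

  seg 0: a=-3 b=1649/377 c=0 d=-3062/10179
  seg 1: a=2 b=-1413/377 c=-3062/1131 d=1646/1131
  seg 2: a=-3 b=-5425/1131 c=1876/1131 d=-20/351
  seg 3: a=-4 b=4091/1131 c=432/377 d=-863/1131
  seg 4: a=0 b=4094/1131 c=-431/377 d=431/3393
S(35/4) = 51281/24128

Δ: Δ0=5/3, Δ1=-5, Δ2=-1/3, Δ3=4, Δ4=4/3
row 1: diag=8, rhs=-40; c'=1/8, d'=-5
row 2: denom=8−1·1/8=63/8; d'=(28−1·-5)/(63/8)=88/21
row 3: denom=8−3·8/21=48/7; d'=(26−3·88/21)/(48/7)=47/24
row 4: denom=8−1·7/48=377/48; d'=(-16−1·47/24)/(377/48)=-862/377
back: M4=-862/377
back: M3=47/24−7/48·-862/377=864/377
back: M2=88/21−8/21·864/377=3752/1131
back: M1=-5−1/8·3752/1131=-6124/1131
M: M0=0, M1=-6124/1131, M2=3752/1131, M3=864/377, M4=-862/377, M5=0
seg 0: a=-3, c=M0/2=0, d=(M1−M0)/(6·3)=-3062/10179, b=Δ0−h0·(2M0+M1)/6=1649/377
seg 1: a=2, c=M1/2=-3062/1131, d=(M2−M1)/(6·1)=1646/1131, b=Δ1−h1·(2M1+M2)/6=-1413/377
seg 2: a=-3, c=M2/2=1876/1131, d=(M3−M2)/(6·3)=-20/351, b=Δ2−h2·(2M2+M3)/6=-5425/1131
seg 3: a=-4, c=M3/2=432/377, d=(M4−M3)/(6·1)=-863/1131, b=Δ3−h3·(2M3+M4)/6=4091/1131
seg 4: a=0, c=M4/2=-431/377, d=(M5−M4)/(6·3)=431/3393, b=Δ4−h4·(2M4+M5)/6=4094/1131
t_q=35/4 → seg 4, τ=3/4; S=0+4094/1131·τ+-431/377·τ²+431/3393·τ³=51281/24128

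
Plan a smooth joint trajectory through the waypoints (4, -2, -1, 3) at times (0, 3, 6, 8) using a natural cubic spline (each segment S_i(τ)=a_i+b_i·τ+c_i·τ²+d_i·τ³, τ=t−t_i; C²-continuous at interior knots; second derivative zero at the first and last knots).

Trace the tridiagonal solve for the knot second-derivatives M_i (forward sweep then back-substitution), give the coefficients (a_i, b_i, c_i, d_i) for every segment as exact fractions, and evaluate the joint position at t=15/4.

Δ: Δ0=-2, Δ1=1/3, Δ2=2
row 1: diag=12, rhs=14; c'=1/4, d'=7/6
row 2: denom=10−3·1/4=37/4; d'=(10−3·7/6)/(37/4)=26/37
back: M2=26/37
back: M1=7/6−1/4·26/37=110/111
M: M0=0, M1=110/111, M2=26/37, M3=0
seg 0: a=4, c=M0/2=0, d=(M1−M0)/(6·3)=55/999, b=Δ0−h0·(2M0+M1)/6=-277/111
seg 1: a=-2, c=M1/2=55/111, d=(M2−M1)/(6·3)=-16/999, b=Δ1−h1·(2M1+M2)/6=-112/111
seg 2: a=-1, c=M2/2=13/37, d=(M3−M2)/(6·2)=-13/222, b=Δ2−h2·(2M2+M3)/6=170/111
t_q=15/4 → seg 1, τ=3/4; S=-2+-112/111·τ+55/111·τ²+-16/999·τ³=-1471/592

  seg 0: a=4 b=-277/111 c=0 d=55/999
  seg 1: a=-2 b=-112/111 c=55/111 d=-16/999
  seg 2: a=-1 b=170/111 c=13/37 d=-13/222
S(15/4) = -1471/592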